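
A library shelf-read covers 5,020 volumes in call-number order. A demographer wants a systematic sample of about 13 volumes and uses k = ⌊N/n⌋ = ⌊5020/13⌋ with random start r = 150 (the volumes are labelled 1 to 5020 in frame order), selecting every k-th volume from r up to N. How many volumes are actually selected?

13

k = ⌊5020/13⌋ = 386
Achieved size = ⌊(5020 − 150)/386⌋ + 1 = ⌊4870/386⌋ + 1 = 12 + 1 = 13
(last selection: 150 + 12×386 = 4782 ≤ 5020; next would be 5168 > 5020)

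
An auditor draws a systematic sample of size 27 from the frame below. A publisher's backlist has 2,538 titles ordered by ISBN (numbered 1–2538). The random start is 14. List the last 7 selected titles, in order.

1894, 1988, 2082, 2176, 2270, 2364, 2458

k = N/n = 2538/27 = 94
21st selection = 14 + 20×94 = 1894
22nd: 1894 + 94 = 1988
23rd: 1988 + 94 = 2082
24th: 2082 + 94 = 2176
25th: 2176 + 94 = 2270
26th: 2270 + 94 = 2364
27th: 2364 + 94 = 2458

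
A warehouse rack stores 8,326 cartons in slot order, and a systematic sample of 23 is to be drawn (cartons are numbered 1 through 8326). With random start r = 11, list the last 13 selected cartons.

k = N/n = 8326/23 = 362
11th selection = 11 + 10×362 = 3631
12th: 3631 + 362 = 3993
13th: 3993 + 362 = 4355
14th: 4355 + 362 = 4717
15th: 4717 + 362 = 5079
16th: 5079 + 362 = 5441
17th: 5441 + 362 = 5803
18th: 5803 + 362 = 6165
19th: 6165 + 362 = 6527
20th: 6527 + 362 = 6889
21st: 6889 + 362 = 7251
22nd: 7251 + 362 = 7613
23rd: 7613 + 362 = 7975

3631, 3993, 4355, 4717, 5079, 5441, 5803, 6165, 6527, 6889, 7251, 7613, 7975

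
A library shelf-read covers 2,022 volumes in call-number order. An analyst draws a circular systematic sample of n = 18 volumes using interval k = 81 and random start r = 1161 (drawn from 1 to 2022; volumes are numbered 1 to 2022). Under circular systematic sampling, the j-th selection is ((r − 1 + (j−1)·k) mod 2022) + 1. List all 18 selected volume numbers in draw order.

1161, 1242, 1323, 1404, 1485, 1566, 1647, 1728, 1809, 1890, 1971, 30, 111, 192, 273, 354, 435, 516

Selection 1: 1161
Selection 2: 1161 + 81 = 1242
Selection 3: 1242 + 81 = 1323
Selection 4: 1323 + 81 = 1404
Selection 5: 1404 + 81 = 1485
Selection 6: 1485 + 81 = 1566
Selection 7: 1566 + 81 = 1647
Selection 8: 1647 + 81 = 1728
Selection 9: 1728 + 81 = 1809
Selection 10: 1809 + 81 = 1890
Selection 11: 1890 + 81 = 1971
Selection 12: 1971 + 81 = 2052 → 2052 − 2022 = 30
Selection 13: 30 + 81 = 111
Selection 14: 111 + 81 = 192
Selection 15: 192 + 81 = 273
Selection 16: 273 + 81 = 354
Selection 17: 354 + 81 = 435
Selection 18: 435 + 81 = 516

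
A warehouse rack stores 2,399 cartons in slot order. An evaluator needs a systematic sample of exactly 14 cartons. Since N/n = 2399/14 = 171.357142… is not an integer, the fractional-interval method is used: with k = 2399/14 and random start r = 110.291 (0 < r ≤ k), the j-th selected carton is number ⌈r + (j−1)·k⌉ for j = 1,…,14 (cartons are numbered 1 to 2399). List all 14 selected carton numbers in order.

111, 282, 454, 625, 796, 968, 1139, 1310, 1482, 1653, 1824, 1996, 2167, 2338

j=1: r + 0k = 110.291 → ⌈·⌉ = 111
j=2: r + 1k = 281.648142… → ⌈·⌉ = 282
j=3: r + 2k = 453.005285… → ⌈·⌉ = 454
j=4: r + 3k = 624.362428… → ⌈·⌉ = 625
j=5: r + 4k = 795.719571… → ⌈·⌉ = 796
j=6: r + 5k = 967.076714… → ⌈·⌉ = 968
j=7: r + 6k = 1138.433857… → ⌈·⌉ = 1139
j=8: r + 7k = 1309.791 → ⌈·⌉ = 1310
j=9: r + 8k = 1481.148142… → ⌈·⌉ = 1482
j=10: r + 9k = 1652.505285… → ⌈·⌉ = 1653
j=11: r + 10k = 1823.862428… → ⌈·⌉ = 1824
j=12: r + 11k = 1995.219571… → ⌈·⌉ = 1996
j=13: r + 12k = 2166.576714… → ⌈·⌉ = 2167
j=14: r + 13k = 2337.933857… → ⌈·⌉ = 2338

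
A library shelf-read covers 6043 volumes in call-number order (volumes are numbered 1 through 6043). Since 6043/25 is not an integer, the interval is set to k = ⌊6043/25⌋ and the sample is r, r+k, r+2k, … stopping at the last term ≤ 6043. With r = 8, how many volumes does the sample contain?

26

k = ⌊6043/25⌋ = 241
Achieved size = ⌊(6043 − 8)/241⌋ + 1 = ⌊6035/241⌋ + 1 = 25 + 1 = 26
(last selection: 8 + 25×241 = 6033 ≤ 6043; next would be 6274 > 6043)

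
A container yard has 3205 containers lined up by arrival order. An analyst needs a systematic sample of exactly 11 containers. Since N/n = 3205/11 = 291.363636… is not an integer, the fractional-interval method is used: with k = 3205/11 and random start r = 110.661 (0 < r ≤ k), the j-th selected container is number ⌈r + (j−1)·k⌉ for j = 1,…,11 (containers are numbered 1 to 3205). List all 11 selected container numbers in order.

111, 403, 694, 985, 1277, 1568, 1859, 2151, 2442, 2733, 3025

j=1: r + 0k = 110.661 → ⌈·⌉ = 111
j=2: r + 1k = 402.024636… → ⌈·⌉ = 403
j=3: r + 2k = 693.388272… → ⌈·⌉ = 694
j=4: r + 3k = 984.751909… → ⌈·⌉ = 985
j=5: r + 4k = 1276.115545… → ⌈·⌉ = 1277
j=6: r + 5k = 1567.479181… → ⌈·⌉ = 1568
j=7: r + 6k = 1858.842818… → ⌈·⌉ = 1859
j=8: r + 7k = 2150.206454… → ⌈·⌉ = 2151
j=9: r + 8k = 2441.570090… → ⌈·⌉ = 2442
j=10: r + 9k = 2732.933727… → ⌈·⌉ = 2733
j=11: r + 10k = 3024.297363… → ⌈·⌉ = 3025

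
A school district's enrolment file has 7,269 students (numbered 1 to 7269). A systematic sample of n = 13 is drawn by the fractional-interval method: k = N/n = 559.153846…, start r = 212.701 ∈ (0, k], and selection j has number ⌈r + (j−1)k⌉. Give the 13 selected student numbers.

213, 772, 1332, 1891, 2450, 3009, 3568, 4127, 4686, 5246, 5805, 6364, 6923

j=1: r + 0k = 212.701 → ⌈·⌉ = 213
j=2: r + 1k = 771.854846… → ⌈·⌉ = 772
j=3: r + 2k = 1331.008692… → ⌈·⌉ = 1332
j=4: r + 3k = 1890.162538… → ⌈·⌉ = 1891
j=5: r + 4k = 2449.316384… → ⌈·⌉ = 2450
j=6: r + 5k = 3008.470230… → ⌈·⌉ = 3009
j=7: r + 6k = 3567.624076… → ⌈·⌉ = 3568
j=8: r + 7k = 4126.777923… → ⌈·⌉ = 4127
j=9: r + 8k = 4685.931769… → ⌈·⌉ = 4686
j=10: r + 9k = 5245.085615… → ⌈·⌉ = 5246
j=11: r + 10k = 5804.239461… → ⌈·⌉ = 5805
j=12: r + 11k = 6363.393307… → ⌈·⌉ = 6364
j=13: r + 12k = 6922.547153… → ⌈·⌉ = 6923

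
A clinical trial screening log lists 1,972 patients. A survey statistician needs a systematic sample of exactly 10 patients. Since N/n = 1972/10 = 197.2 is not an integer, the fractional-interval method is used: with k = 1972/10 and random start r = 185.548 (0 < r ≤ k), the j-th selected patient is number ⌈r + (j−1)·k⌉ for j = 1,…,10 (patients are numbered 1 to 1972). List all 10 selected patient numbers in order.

186, 383, 580, 778, 975, 1172, 1369, 1566, 1764, 1961

j=1: r + 0k = 185.548 → ⌈·⌉ = 186
j=2: r + 1k = 382.748 → ⌈·⌉ = 383
j=3: r + 2k = 579.948 → ⌈·⌉ = 580
j=4: r + 3k = 777.148 → ⌈·⌉ = 778
j=5: r + 4k = 974.348 → ⌈·⌉ = 975
j=6: r + 5k = 1171.548 → ⌈·⌉ = 1172
j=7: r + 6k = 1368.748 → ⌈·⌉ = 1369
j=8: r + 7k = 1565.948 → ⌈·⌉ = 1566
j=9: r + 8k = 1763.148 → ⌈·⌉ = 1764
j=10: r + 9k = 1960.348 → ⌈·⌉ = 1961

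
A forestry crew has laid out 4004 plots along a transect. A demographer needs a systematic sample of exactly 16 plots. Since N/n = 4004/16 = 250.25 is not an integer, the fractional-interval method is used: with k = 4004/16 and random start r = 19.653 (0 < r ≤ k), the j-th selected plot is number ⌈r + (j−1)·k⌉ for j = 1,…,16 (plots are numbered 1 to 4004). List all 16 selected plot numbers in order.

j=1: r + 0k = 19.653 → ⌈·⌉ = 20
j=2: r + 1k = 269.903 → ⌈·⌉ = 270
j=3: r + 2k = 520.153 → ⌈·⌉ = 521
j=4: r + 3k = 770.403 → ⌈·⌉ = 771
j=5: r + 4k = 1020.653 → ⌈·⌉ = 1021
j=6: r + 5k = 1270.903 → ⌈·⌉ = 1271
j=7: r + 6k = 1521.153 → ⌈·⌉ = 1522
j=8: r + 7k = 1771.403 → ⌈·⌉ = 1772
j=9: r + 8k = 2021.653 → ⌈·⌉ = 2022
j=10: r + 9k = 2271.903 → ⌈·⌉ = 2272
j=11: r + 10k = 2522.153 → ⌈·⌉ = 2523
j=12: r + 11k = 2772.403 → ⌈·⌉ = 2773
j=13: r + 12k = 3022.653 → ⌈·⌉ = 3023
j=14: r + 13k = 3272.903 → ⌈·⌉ = 3273
j=15: r + 14k = 3523.153 → ⌈·⌉ = 3524
j=16: r + 15k = 3773.403 → ⌈·⌉ = 3774

20, 270, 521, 771, 1021, 1271, 1522, 1772, 2022, 2272, 2523, 2773, 3023, 3273, 3524, 3774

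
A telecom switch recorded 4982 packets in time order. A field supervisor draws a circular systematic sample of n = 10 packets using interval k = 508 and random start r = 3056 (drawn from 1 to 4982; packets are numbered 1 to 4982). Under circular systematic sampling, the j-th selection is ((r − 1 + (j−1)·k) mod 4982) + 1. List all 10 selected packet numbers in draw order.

3056, 3564, 4072, 4580, 106, 614, 1122, 1630, 2138, 2646

Selection 1: 3056
Selection 2: 3056 + 508 = 3564
Selection 3: 3564 + 508 = 4072
Selection 4: 4072 + 508 = 4580
Selection 5: 4580 + 508 = 5088 → 5088 − 4982 = 106
Selection 6: 106 + 508 = 614
Selection 7: 614 + 508 = 1122
Selection 8: 1122 + 508 = 1630
Selection 9: 1630 + 508 = 2138
Selection 10: 2138 + 508 = 2646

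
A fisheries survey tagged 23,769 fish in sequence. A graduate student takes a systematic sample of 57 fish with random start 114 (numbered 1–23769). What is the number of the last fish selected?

k = 23769/57 = 417
57th selection = r + (57−1)·k = 114 + 56×417 = 114 + 23352 = 23466

23466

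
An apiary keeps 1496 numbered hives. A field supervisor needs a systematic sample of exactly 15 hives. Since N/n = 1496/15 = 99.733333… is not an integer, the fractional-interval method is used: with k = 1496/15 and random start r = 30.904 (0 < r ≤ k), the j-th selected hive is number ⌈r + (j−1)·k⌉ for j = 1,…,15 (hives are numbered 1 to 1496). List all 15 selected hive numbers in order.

31, 131, 231, 331, 430, 530, 630, 730, 829, 929, 1029, 1128, 1228, 1328, 1428

j=1: r + 0k = 30.904 → ⌈·⌉ = 31
j=2: r + 1k = 130.637333… → ⌈·⌉ = 131
j=3: r + 2k = 230.370666… → ⌈·⌉ = 231
j=4: r + 3k = 330.104 → ⌈·⌉ = 331
j=5: r + 4k = 429.837333… → ⌈·⌉ = 430
j=6: r + 5k = 529.570666… → ⌈·⌉ = 530
j=7: r + 6k = 629.304 → ⌈·⌉ = 630
j=8: r + 7k = 729.037333… → ⌈·⌉ = 730
j=9: r + 8k = 828.770666… → ⌈·⌉ = 829
j=10: r + 9k = 928.504 → ⌈·⌉ = 929
j=11: r + 10k = 1028.237333… → ⌈·⌉ = 1029
j=12: r + 11k = 1127.970666… → ⌈·⌉ = 1128
j=13: r + 12k = 1227.704 → ⌈·⌉ = 1228
j=14: r + 13k = 1327.437333… → ⌈·⌉ = 1328
j=15: r + 14k = 1427.170666… → ⌈·⌉ = 1428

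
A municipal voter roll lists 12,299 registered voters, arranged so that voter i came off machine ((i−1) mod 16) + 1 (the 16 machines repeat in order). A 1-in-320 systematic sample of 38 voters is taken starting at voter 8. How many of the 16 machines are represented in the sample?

Consecutive selections differ by k = 320, so their machine numbers differ by 320 mod 16 = 0.
gcd(320, 16) = 16, so the sample visits 16/16 = 1 distinct residues mod 16.
Start 8 is machine 8; the machines hit are 8.

1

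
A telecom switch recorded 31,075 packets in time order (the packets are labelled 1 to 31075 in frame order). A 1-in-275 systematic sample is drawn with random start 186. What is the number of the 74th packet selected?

20261

k = 275
74th selection = r + (74−1)·k = 186 + 73×275 = 186 + 20075 = 20261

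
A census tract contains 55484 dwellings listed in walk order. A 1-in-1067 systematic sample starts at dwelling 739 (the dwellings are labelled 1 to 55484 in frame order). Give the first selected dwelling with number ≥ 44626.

45553

k = 1067
Steps past start: ⌈(44626 − 739)/1067⌉ = ⌈43887/1067⌉ = 42
Selected dwelling: 739 + 42×1067 = 45553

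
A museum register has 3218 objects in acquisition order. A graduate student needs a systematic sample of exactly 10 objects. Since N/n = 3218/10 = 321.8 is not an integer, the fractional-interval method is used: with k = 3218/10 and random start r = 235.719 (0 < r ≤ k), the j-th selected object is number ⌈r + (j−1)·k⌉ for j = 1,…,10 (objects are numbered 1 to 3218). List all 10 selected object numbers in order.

236, 558, 880, 1202, 1523, 1845, 2167, 2489, 2811, 3132

j=1: r + 0k = 235.719 → ⌈·⌉ = 236
j=2: r + 1k = 557.519 → ⌈·⌉ = 558
j=3: r + 2k = 879.319 → ⌈·⌉ = 880
j=4: r + 3k = 1201.119 → ⌈·⌉ = 1202
j=5: r + 4k = 1522.919 → ⌈·⌉ = 1523
j=6: r + 5k = 1844.719 → ⌈·⌉ = 1845
j=7: r + 6k = 2166.519 → ⌈·⌉ = 2167
j=8: r + 7k = 2488.319 → ⌈·⌉ = 2489
j=9: r + 8k = 2810.119 → ⌈·⌉ = 2811
j=10: r + 9k = 3131.919 → ⌈·⌉ = 3132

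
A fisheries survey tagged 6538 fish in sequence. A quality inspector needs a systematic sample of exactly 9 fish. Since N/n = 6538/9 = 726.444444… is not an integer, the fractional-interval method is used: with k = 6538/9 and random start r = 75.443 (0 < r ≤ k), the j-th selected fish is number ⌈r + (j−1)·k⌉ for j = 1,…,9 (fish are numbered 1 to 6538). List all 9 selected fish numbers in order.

76, 802, 1529, 2255, 2982, 3708, 4435, 5161, 5887

j=1: r + 0k = 75.443 → ⌈·⌉ = 76
j=2: r + 1k = 801.887444… → ⌈·⌉ = 802
j=3: r + 2k = 1528.331888… → ⌈·⌉ = 1529
j=4: r + 3k = 2254.776333… → ⌈·⌉ = 2255
j=5: r + 4k = 2981.220777… → ⌈·⌉ = 2982
j=6: r + 5k = 3707.665222… → ⌈·⌉ = 3708
j=7: r + 6k = 4434.109666… → ⌈·⌉ = 4435
j=8: r + 7k = 5160.554111… → ⌈·⌉ = 5161
j=9: r + 8k = 5886.998555… → ⌈·⌉ = 5887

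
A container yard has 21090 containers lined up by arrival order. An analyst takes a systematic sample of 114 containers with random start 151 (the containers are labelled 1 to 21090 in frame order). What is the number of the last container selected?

k = 21090/114 = 185
114th selection = r + (114−1)·k = 151 + 113×185 = 151 + 20905 = 21056

21056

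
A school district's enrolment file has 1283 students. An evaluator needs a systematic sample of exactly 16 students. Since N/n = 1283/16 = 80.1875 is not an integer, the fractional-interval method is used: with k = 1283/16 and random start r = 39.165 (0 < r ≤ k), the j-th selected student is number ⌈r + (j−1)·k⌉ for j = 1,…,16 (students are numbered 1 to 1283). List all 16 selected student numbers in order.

40, 120, 200, 280, 360, 441, 521, 601, 681, 761, 842, 922, 1002, 1082, 1162, 1242

j=1: r + 0k = 39.165 → ⌈·⌉ = 40
j=2: r + 1k = 119.3525 → ⌈·⌉ = 120
j=3: r + 2k = 199.54 → ⌈·⌉ = 200
j=4: r + 3k = 279.7275 → ⌈·⌉ = 280
j=5: r + 4k = 359.915 → ⌈·⌉ = 360
j=6: r + 5k = 440.1025 → ⌈·⌉ = 441
j=7: r + 6k = 520.29 → ⌈·⌉ = 521
j=8: r + 7k = 600.4775 → ⌈·⌉ = 601
j=9: r + 8k = 680.665 → ⌈·⌉ = 681
j=10: r + 9k = 760.8525 → ⌈·⌉ = 761
j=11: r + 10k = 841.04 → ⌈·⌉ = 842
j=12: r + 11k = 921.2275 → ⌈·⌉ = 922
j=13: r + 12k = 1001.415 → ⌈·⌉ = 1002
j=14: r + 13k = 1081.6025 → ⌈·⌉ = 1082
j=15: r + 14k = 1161.79 → ⌈·⌉ = 1162
j=16: r + 15k = 1241.9775 → ⌈·⌉ = 1242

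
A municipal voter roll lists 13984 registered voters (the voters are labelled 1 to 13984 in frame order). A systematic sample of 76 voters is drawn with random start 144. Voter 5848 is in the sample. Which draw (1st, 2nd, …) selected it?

32

k = 13984/76 = 184
position = (5848 − 144)/184 + 1 = 5704/184 + 1 = 31 + 1 = 32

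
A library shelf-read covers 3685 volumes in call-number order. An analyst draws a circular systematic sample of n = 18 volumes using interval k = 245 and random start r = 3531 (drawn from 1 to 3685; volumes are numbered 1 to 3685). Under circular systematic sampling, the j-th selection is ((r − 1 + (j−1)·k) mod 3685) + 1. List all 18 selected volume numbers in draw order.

Selection 1: 3531
Selection 2: 3531 + 245 = 3776 → 3776 − 3685 = 91
Selection 3: 91 + 245 = 336
Selection 4: 336 + 245 = 581
Selection 5: 581 + 245 = 826
Selection 6: 826 + 245 = 1071
Selection 7: 1071 + 245 = 1316
Selection 8: 1316 + 245 = 1561
Selection 9: 1561 + 245 = 1806
Selection 10: 1806 + 245 = 2051
Selection 11: 2051 + 245 = 2296
Selection 12: 2296 + 245 = 2541
Selection 13: 2541 + 245 = 2786
Selection 14: 2786 + 245 = 3031
Selection 15: 3031 + 245 = 3276
Selection 16: 3276 + 245 = 3521
Selection 17: 3521 + 245 = 3766 → 3766 − 3685 = 81
Selection 18: 81 + 245 = 326

3531, 91, 336, 581, 826, 1071, 1316, 1561, 1806, 2051, 2296, 2541, 2786, 3031, 3276, 3521, 81, 326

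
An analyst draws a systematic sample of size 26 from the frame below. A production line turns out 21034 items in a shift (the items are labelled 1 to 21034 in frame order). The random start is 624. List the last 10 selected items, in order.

13568, 14377, 15186, 15995, 16804, 17613, 18422, 19231, 20040, 20849

k = N/n = 21034/26 = 809
17th selection = 624 + 16×809 = 13568
18th: 13568 + 809 = 14377
19th: 14377 + 809 = 15186
20th: 15186 + 809 = 15995
21st: 15995 + 809 = 16804
22nd: 16804 + 809 = 17613
23rd: 17613 + 809 = 18422
24th: 18422 + 809 = 19231
25th: 19231 + 809 = 20040
26th: 20040 + 809 = 20849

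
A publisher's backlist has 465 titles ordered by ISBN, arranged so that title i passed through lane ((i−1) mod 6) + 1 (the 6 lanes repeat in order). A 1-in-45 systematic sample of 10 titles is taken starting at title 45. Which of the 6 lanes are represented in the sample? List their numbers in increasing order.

Consecutive selections differ by k = 45, so their lane numbers differ by 45 mod 6 = 3.
gcd(45, 6) = 3, so the sample visits 6/3 = 2 distinct residues mod 6.
Start 45 is lane 3; the lanes hit are 3, 6.

3, 6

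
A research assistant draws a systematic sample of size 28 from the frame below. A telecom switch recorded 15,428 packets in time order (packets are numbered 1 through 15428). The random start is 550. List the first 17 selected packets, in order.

550, 1101, 1652, 2203, 2754, 3305, 3856, 4407, 4958, 5509, 6060, 6611, 7162, 7713, 8264, 8815, 9366

k = N/n = 15428/28 = 551
packet 1: 550
packet 2: 550 + 551 = 1101
packet 3: 1101 + 551 = 1652
packet 4: 1652 + 551 = 2203
packet 5: 2203 + 551 = 2754
packet 6: 2754 + 551 = 3305
packet 7: 3305 + 551 = 3856
packet 8: 3856 + 551 = 4407
packet 9: 4407 + 551 = 4958
packet 10: 4958 + 551 = 5509
packet 11: 5509 + 551 = 6060
packet 12: 6060 + 551 = 6611
packet 13: 6611 + 551 = 7162
packet 14: 7162 + 551 = 7713
packet 15: 7713 + 551 = 8264
packet 16: 8264 + 551 = 8815
packet 17: 8815 + 551 = 9366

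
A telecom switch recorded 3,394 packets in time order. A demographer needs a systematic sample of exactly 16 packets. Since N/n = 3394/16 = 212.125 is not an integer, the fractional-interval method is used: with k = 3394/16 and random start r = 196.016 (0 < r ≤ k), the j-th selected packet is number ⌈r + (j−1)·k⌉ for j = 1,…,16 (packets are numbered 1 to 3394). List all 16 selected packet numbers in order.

j=1: r + 0k = 196.016 → ⌈·⌉ = 197
j=2: r + 1k = 408.141 → ⌈·⌉ = 409
j=3: r + 2k = 620.266 → ⌈·⌉ = 621
j=4: r + 3k = 832.391 → ⌈·⌉ = 833
j=5: r + 4k = 1044.516 → ⌈·⌉ = 1045
j=6: r + 5k = 1256.641 → ⌈·⌉ = 1257
j=7: r + 6k = 1468.766 → ⌈·⌉ = 1469
j=8: r + 7k = 1680.891 → ⌈·⌉ = 1681
j=9: r + 8k = 1893.016 → ⌈·⌉ = 1894
j=10: r + 9k = 2105.141 → ⌈·⌉ = 2106
j=11: r + 10k = 2317.266 → ⌈·⌉ = 2318
j=12: r + 11k = 2529.391 → ⌈·⌉ = 2530
j=13: r + 12k = 2741.516 → ⌈·⌉ = 2742
j=14: r + 13k = 2953.641 → ⌈·⌉ = 2954
j=15: r + 14k = 3165.766 → ⌈·⌉ = 3166
j=16: r + 15k = 3377.891 → ⌈·⌉ = 3378

197, 409, 621, 833, 1045, 1257, 1469, 1681, 1894, 2106, 2318, 2530, 2742, 2954, 3166, 3378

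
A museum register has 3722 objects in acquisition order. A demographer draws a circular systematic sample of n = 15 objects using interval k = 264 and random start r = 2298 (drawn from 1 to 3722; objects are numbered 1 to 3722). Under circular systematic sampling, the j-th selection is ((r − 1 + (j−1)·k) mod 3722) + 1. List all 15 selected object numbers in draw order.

Selection 1: 2298
Selection 2: 2298 + 264 = 2562
Selection 3: 2562 + 264 = 2826
Selection 4: 2826 + 264 = 3090
Selection 5: 3090 + 264 = 3354
Selection 6: 3354 + 264 = 3618
Selection 7: 3618 + 264 = 3882 → 3882 − 3722 = 160
Selection 8: 160 + 264 = 424
Selection 9: 424 + 264 = 688
Selection 10: 688 + 264 = 952
Selection 11: 952 + 264 = 1216
Selection 12: 1216 + 264 = 1480
Selection 13: 1480 + 264 = 1744
Selection 14: 1744 + 264 = 2008
Selection 15: 2008 + 264 = 2272

2298, 2562, 2826, 3090, 3354, 3618, 160, 424, 688, 952, 1216, 1480, 1744, 2008, 2272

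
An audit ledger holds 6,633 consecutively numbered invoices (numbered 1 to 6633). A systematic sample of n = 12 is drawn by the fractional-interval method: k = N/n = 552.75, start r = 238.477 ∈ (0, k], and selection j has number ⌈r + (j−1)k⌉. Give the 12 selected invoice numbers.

j=1: r + 0k = 238.477 → ⌈·⌉ = 239
j=2: r + 1k = 791.227 → ⌈·⌉ = 792
j=3: r + 2k = 1343.977 → ⌈·⌉ = 1344
j=4: r + 3k = 1896.727 → ⌈·⌉ = 1897
j=5: r + 4k = 2449.477 → ⌈·⌉ = 2450
j=6: r + 5k = 3002.227 → ⌈·⌉ = 3003
j=7: r + 6k = 3554.977 → ⌈·⌉ = 3555
j=8: r + 7k = 4107.727 → ⌈·⌉ = 4108
j=9: r + 8k = 4660.477 → ⌈·⌉ = 4661
j=10: r + 9k = 5213.227 → ⌈·⌉ = 5214
j=11: r + 10k = 5765.977 → ⌈·⌉ = 5766
j=12: r + 11k = 6318.727 → ⌈·⌉ = 6319

239, 792, 1344, 1897, 2450, 3003, 3555, 4108, 4661, 5214, 5766, 6319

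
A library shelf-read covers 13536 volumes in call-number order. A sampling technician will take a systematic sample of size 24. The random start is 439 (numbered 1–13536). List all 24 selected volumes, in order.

439, 1003, 1567, 2131, 2695, 3259, 3823, 4387, 4951, 5515, 6079, 6643, 7207, 7771, 8335, 8899, 9463, 10027, 10591, 11155, 11719, 12283, 12847, 13411

k = N/n = 13536/24 = 564
volume 1: 439
volume 2: 439 + 564 = 1003
volume 3: 1003 + 564 = 1567
volume 4: 1567 + 564 = 2131
volume 5: 2131 + 564 = 2695
volume 6: 2695 + 564 = 3259
volume 7: 3259 + 564 = 3823
volume 8: 3823 + 564 = 4387
volume 9: 4387 + 564 = 4951
volume 10: 4951 + 564 = 5515
volume 11: 5515 + 564 = 6079
volume 12: 6079 + 564 = 6643
volume 13: 6643 + 564 = 7207
volume 14: 7207 + 564 = 7771
volume 15: 7771 + 564 = 8335
volume 16: 8335 + 564 = 8899
volume 17: 8899 + 564 = 9463
volume 18: 9463 + 564 = 10027
volume 19: 10027 + 564 = 10591
volume 20: 10591 + 564 = 11155
volume 21: 11155 + 564 = 11719
volume 22: 11719 + 564 = 12283
volume 23: 12283 + 564 = 12847
volume 24: 12847 + 564 = 13411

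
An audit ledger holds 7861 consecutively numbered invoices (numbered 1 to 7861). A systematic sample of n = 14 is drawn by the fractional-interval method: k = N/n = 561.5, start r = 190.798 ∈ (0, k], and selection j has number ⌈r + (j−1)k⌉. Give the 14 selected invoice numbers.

j=1: r + 0k = 190.798 → ⌈·⌉ = 191
j=2: r + 1k = 752.298 → ⌈·⌉ = 753
j=3: r + 2k = 1313.798 → ⌈·⌉ = 1314
j=4: r + 3k = 1875.298 → ⌈·⌉ = 1876
j=5: r + 4k = 2436.798 → ⌈·⌉ = 2437
j=6: r + 5k = 2998.298 → ⌈·⌉ = 2999
j=7: r + 6k = 3559.798 → ⌈·⌉ = 3560
j=8: r + 7k = 4121.298 → ⌈·⌉ = 4122
j=9: r + 8k = 4682.798 → ⌈·⌉ = 4683
j=10: r + 9k = 5244.298 → ⌈·⌉ = 5245
j=11: r + 10k = 5805.798 → ⌈·⌉ = 5806
j=12: r + 11k = 6367.298 → ⌈·⌉ = 6368
j=13: r + 12k = 6928.798 → ⌈·⌉ = 6929
j=14: r + 13k = 7490.298 → ⌈·⌉ = 7491

191, 753, 1314, 1876, 2437, 2999, 3560, 4122, 4683, 5245, 5806, 6368, 6929, 7491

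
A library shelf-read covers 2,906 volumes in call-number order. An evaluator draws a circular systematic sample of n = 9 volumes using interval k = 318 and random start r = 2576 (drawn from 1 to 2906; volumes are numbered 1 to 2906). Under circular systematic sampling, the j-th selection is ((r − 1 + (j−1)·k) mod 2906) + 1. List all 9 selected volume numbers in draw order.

2576, 2894, 306, 624, 942, 1260, 1578, 1896, 2214

Selection 1: 2576
Selection 2: 2576 + 318 = 2894
Selection 3: 2894 + 318 = 3212 → 3212 − 2906 = 306
Selection 4: 306 + 318 = 624
Selection 5: 624 + 318 = 942
Selection 6: 942 + 318 = 1260
Selection 7: 1260 + 318 = 1578
Selection 8: 1578 + 318 = 1896
Selection 9: 1896 + 318 = 2214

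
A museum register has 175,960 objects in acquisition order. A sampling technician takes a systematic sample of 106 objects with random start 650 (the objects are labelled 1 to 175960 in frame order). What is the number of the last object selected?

174950

k = 175960/106 = 1660
106th selection = r + (106−1)·k = 650 + 105×1660 = 650 + 174300 = 174950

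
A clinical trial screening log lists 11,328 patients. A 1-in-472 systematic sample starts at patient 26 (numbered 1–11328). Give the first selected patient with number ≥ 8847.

8994

k = 472
Steps past start: ⌈(8847 − 26)/472⌉ = ⌈8821/472⌉ = 19
Selected patient: 26 + 19×472 = 8994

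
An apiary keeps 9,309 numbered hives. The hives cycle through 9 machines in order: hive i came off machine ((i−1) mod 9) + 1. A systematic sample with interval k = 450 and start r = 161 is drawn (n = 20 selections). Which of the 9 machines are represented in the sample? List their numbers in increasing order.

Consecutive selections differ by k = 450, so their machine numbers differ by 450 mod 9 = 0.
gcd(450, 9) = 9, so the sample visits 9/9 = 1 distinct residues mod 9.
Start 161 is machine 8; the machines hit are 8.

8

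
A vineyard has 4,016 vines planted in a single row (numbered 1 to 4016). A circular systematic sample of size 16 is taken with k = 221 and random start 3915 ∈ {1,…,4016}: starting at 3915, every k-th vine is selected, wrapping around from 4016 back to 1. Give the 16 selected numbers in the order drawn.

Selection 1: 3915
Selection 2: 3915 + 221 = 4136 → 4136 − 4016 = 120
Selection 3: 120 + 221 = 341
Selection 4: 341 + 221 = 562
Selection 5: 562 + 221 = 783
Selection 6: 783 + 221 = 1004
Selection 7: 1004 + 221 = 1225
Selection 8: 1225 + 221 = 1446
Selection 9: 1446 + 221 = 1667
Selection 10: 1667 + 221 = 1888
Selection 11: 1888 + 221 = 2109
Selection 12: 2109 + 221 = 2330
Selection 13: 2330 + 221 = 2551
Selection 14: 2551 + 221 = 2772
Selection 15: 2772 + 221 = 2993
Selection 16: 2993 + 221 = 3214

3915, 120, 341, 562, 783, 1004, 1225, 1446, 1667, 1888, 2109, 2330, 2551, 2772, 2993, 3214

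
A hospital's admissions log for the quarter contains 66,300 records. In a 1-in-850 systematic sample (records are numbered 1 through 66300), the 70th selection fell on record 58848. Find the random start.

198

k = 850
r = 58848 − (70−1)×850 = 58848 − 58650 = 198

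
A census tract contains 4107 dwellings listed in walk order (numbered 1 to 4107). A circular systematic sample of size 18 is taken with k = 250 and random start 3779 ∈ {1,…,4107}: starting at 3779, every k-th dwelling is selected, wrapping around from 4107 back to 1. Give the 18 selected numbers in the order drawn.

3779, 4029, 172, 422, 672, 922, 1172, 1422, 1672, 1922, 2172, 2422, 2672, 2922, 3172, 3422, 3672, 3922

Selection 1: 3779
Selection 2: 3779 + 250 = 4029
Selection 3: 4029 + 250 = 4279 → 4279 − 4107 = 172
Selection 4: 172 + 250 = 422
Selection 5: 422 + 250 = 672
Selection 6: 672 + 250 = 922
Selection 7: 922 + 250 = 1172
Selection 8: 1172 + 250 = 1422
Selection 9: 1422 + 250 = 1672
Selection 10: 1672 + 250 = 1922
Selection 11: 1922 + 250 = 2172
Selection 12: 2172 + 250 = 2422
Selection 13: 2422 + 250 = 2672
Selection 14: 2672 + 250 = 2922
Selection 15: 2922 + 250 = 3172
Selection 16: 3172 + 250 = 3422
Selection 17: 3422 + 250 = 3672
Selection 18: 3672 + 250 = 3922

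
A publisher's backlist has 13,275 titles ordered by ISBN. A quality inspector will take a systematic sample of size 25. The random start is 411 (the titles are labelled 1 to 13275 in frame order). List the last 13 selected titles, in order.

k = N/n = 13275/25 = 531
13th selection = 411 + 12×531 = 6783
14th: 6783 + 531 = 7314
15th: 7314 + 531 = 7845
16th: 7845 + 531 = 8376
17th: 8376 + 531 = 8907
18th: 8907 + 531 = 9438
19th: 9438 + 531 = 9969
20th: 9969 + 531 = 10500
21st: 10500 + 531 = 11031
22nd: 11031 + 531 = 11562
23rd: 11562 + 531 = 12093
24th: 12093 + 531 = 12624
25th: 12624 + 531 = 13155

6783, 7314, 7845, 8376, 8907, 9438, 9969, 10500, 11031, 11562, 12093, 12624, 13155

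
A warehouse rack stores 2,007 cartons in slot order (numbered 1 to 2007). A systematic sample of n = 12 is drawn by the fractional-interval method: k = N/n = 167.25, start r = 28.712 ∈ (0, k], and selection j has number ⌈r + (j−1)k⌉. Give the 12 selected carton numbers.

j=1: r + 0k = 28.712 → ⌈·⌉ = 29
j=2: r + 1k = 195.962 → ⌈·⌉ = 196
j=3: r + 2k = 363.212 → ⌈·⌉ = 364
j=4: r + 3k = 530.462 → ⌈·⌉ = 531
j=5: r + 4k = 697.712 → ⌈·⌉ = 698
j=6: r + 5k = 864.962 → ⌈·⌉ = 865
j=7: r + 6k = 1032.212 → ⌈·⌉ = 1033
j=8: r + 7k = 1199.462 → ⌈·⌉ = 1200
j=9: r + 8k = 1366.712 → ⌈·⌉ = 1367
j=10: r + 9k = 1533.962 → ⌈·⌉ = 1534
j=11: r + 10k = 1701.212 → ⌈·⌉ = 1702
j=12: r + 11k = 1868.462 → ⌈·⌉ = 1869

29, 196, 364, 531, 698, 865, 1033, 1200, 1367, 1534, 1702, 1869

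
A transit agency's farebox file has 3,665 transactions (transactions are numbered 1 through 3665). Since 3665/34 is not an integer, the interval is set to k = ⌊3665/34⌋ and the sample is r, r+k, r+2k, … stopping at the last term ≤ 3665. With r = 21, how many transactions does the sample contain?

35

k = ⌊3665/34⌋ = 107
Achieved size = ⌊(3665 − 21)/107⌋ + 1 = ⌊3644/107⌋ + 1 = 34 + 1 = 35
(last selection: 21 + 34×107 = 3659 ≤ 3665; next would be 3766 > 3665)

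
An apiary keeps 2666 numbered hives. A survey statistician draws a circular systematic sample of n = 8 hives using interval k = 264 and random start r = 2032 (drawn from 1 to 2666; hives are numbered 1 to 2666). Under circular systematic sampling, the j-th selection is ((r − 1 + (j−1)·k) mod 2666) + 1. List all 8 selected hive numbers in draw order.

Selection 1: 2032
Selection 2: 2032 + 264 = 2296
Selection 3: 2296 + 264 = 2560
Selection 4: 2560 + 264 = 2824 → 2824 − 2666 = 158
Selection 5: 158 + 264 = 422
Selection 6: 422 + 264 = 686
Selection 7: 686 + 264 = 950
Selection 8: 950 + 264 = 1214

2032, 2296, 2560, 158, 422, 686, 950, 1214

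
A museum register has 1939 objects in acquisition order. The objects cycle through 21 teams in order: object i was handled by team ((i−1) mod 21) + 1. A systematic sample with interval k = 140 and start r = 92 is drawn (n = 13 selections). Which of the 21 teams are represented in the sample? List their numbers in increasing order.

1, 8, 15

Consecutive selections differ by k = 140, so their team numbers differ by 140 mod 21 = 14.
gcd(140, 21) = 7, so the sample visits 21/7 = 3 distinct residues mod 21.
Start 92 is team 8; the teams hit are 1, 8, 15.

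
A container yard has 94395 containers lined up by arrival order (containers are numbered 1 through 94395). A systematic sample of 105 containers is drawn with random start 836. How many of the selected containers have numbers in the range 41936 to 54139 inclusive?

14

k = 94395/105 = 899
First selection ≥ 41936: 836 + ⌈(41936−836)/899⌉·899 = 836 + 46×899 = 42190
Last selection ≤ 54139: 836 + ⌊(54139−836)/899⌋·899 = 836 + 59×899 = 53877
Count = 59 − 46 + 1 = 14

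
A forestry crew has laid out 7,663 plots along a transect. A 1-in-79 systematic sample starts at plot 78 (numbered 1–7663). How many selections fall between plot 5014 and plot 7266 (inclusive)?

k = 79
First selection ≥ 5014: 78 + ⌈(5014−78)/79⌉·79 = 78 + 63×79 = 5055
Last selection ≤ 7266: 78 + ⌊(7266−78)/79⌋·79 = 78 + 90×79 = 7188
Count = 90 − 63 + 1 = 28

28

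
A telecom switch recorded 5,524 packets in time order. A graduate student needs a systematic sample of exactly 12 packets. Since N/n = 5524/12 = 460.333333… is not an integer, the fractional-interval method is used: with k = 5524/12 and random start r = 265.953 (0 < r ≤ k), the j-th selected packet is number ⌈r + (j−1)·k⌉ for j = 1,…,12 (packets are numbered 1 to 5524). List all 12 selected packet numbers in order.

j=1: r + 0k = 265.953 → ⌈·⌉ = 266
j=2: r + 1k = 726.286333… → ⌈·⌉ = 727
j=3: r + 2k = 1186.619666… → ⌈·⌉ = 1187
j=4: r + 3k = 1646.953 → ⌈·⌉ = 1647
j=5: r + 4k = 2107.286333… → ⌈·⌉ = 2108
j=6: r + 5k = 2567.619666… → ⌈·⌉ = 2568
j=7: r + 6k = 3027.953 → ⌈·⌉ = 3028
j=8: r + 7k = 3488.286333… → ⌈·⌉ = 3489
j=9: r + 8k = 3948.619666… → ⌈·⌉ = 3949
j=10: r + 9k = 4408.953 → ⌈·⌉ = 4409
j=11: r + 10k = 4869.286333… → ⌈·⌉ = 4870
j=12: r + 11k = 5329.619666… → ⌈·⌉ = 5330

266, 727, 1187, 1647, 2108, 2568, 3028, 3489, 3949, 4409, 4870, 5330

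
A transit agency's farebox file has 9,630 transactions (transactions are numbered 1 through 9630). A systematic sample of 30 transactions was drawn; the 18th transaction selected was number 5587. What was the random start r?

k = 9630/30 = 321
r = 5587 − (18−1)×321 = 5587 − 5457 = 130

130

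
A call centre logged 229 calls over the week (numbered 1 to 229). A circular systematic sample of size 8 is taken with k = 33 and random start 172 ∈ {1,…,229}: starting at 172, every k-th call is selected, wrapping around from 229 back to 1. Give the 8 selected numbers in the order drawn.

Selection 1: 172
Selection 2: 172 + 33 = 205
Selection 3: 205 + 33 = 238 → 238 − 229 = 9
Selection 4: 9 + 33 = 42
Selection 5: 42 + 33 = 75
Selection 6: 75 + 33 = 108
Selection 7: 108 + 33 = 141
Selection 8: 141 + 33 = 174

172, 205, 9, 42, 75, 108, 141, 174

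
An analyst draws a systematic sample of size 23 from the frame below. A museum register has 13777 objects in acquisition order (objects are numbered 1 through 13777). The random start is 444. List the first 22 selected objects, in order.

k = N/n = 13777/23 = 599
object 1: 444
object 2: 444 + 599 = 1043
object 3: 1043 + 599 = 1642
object 4: 1642 + 599 = 2241
object 5: 2241 + 599 = 2840
object 6: 2840 + 599 = 3439
object 7: 3439 + 599 = 4038
object 8: 4038 + 599 = 4637
object 9: 4637 + 599 = 5236
object 10: 5236 + 599 = 5835
object 11: 5835 + 599 = 6434
object 12: 6434 + 599 = 7033
object 13: 7033 + 599 = 7632
object 14: 7632 + 599 = 8231
object 15: 8231 + 599 = 8830
object 16: 8830 + 599 = 9429
object 17: 9429 + 599 = 10028
object 18: 10028 + 599 = 10627
object 19: 10627 + 599 = 11226
object 20: 11226 + 599 = 11825
object 21: 11825 + 599 = 12424
object 22: 12424 + 599 = 13023

444, 1043, 1642, 2241, 2840, 3439, 4038, 4637, 5236, 5835, 6434, 7033, 7632, 8231, 8830, 9429, 10028, 10627, 11226, 11825, 12424, 13023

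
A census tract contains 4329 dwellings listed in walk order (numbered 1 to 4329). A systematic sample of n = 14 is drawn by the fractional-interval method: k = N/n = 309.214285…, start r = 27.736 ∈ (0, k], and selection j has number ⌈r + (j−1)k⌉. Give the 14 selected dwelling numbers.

j=1: r + 0k = 27.736 → ⌈·⌉ = 28
j=2: r + 1k = 336.950285… → ⌈·⌉ = 337
j=3: r + 2k = 646.164571… → ⌈·⌉ = 647
j=4: r + 3k = 955.378857… → ⌈·⌉ = 956
j=5: r + 4k = 1264.593142… → ⌈·⌉ = 1265
j=6: r + 5k = 1573.807428… → ⌈·⌉ = 1574
j=7: r + 6k = 1883.021714… → ⌈·⌉ = 1884
j=8: r + 7k = 2192.236 → ⌈·⌉ = 2193
j=9: r + 8k = 2501.450285… → ⌈·⌉ = 2502
j=10: r + 9k = 2810.664571… → ⌈·⌉ = 2811
j=11: r + 10k = 3119.878857… → ⌈·⌉ = 3120
j=12: r + 11k = 3429.093142… → ⌈·⌉ = 3430
j=13: r + 12k = 3738.307428… → ⌈·⌉ = 3739
j=14: r + 13k = 4047.521714… → ⌈·⌉ = 4048

28, 337, 647, 956, 1265, 1574, 1884, 2193, 2502, 2811, 3120, 3430, 3739, 4048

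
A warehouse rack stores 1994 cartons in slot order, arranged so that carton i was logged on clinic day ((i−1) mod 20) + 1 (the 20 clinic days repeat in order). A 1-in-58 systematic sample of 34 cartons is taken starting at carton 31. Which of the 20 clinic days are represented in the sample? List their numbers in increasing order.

1, 3, 5, 7, 9, 11, 13, 15, 17, 19

Consecutive selections differ by k = 58, so their clinic day numbers differ by 58 mod 20 = 18.
gcd(58, 20) = 2, so the sample visits 20/2 = 10 distinct residues mod 20.
Start 31 is clinic day 11; the clinic days hit are 1, 3, 5, 7, 9, 11, 13, 15, 17, 19.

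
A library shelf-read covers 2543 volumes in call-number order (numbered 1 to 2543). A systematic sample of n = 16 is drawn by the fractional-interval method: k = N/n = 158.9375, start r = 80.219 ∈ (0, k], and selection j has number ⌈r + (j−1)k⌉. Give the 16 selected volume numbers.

81, 240, 399, 558, 716, 875, 1034, 1193, 1352, 1511, 1670, 1829, 1988, 2147, 2306, 2465

j=1: r + 0k = 80.219 → ⌈·⌉ = 81
j=2: r + 1k = 239.1565 → ⌈·⌉ = 240
j=3: r + 2k = 398.094 → ⌈·⌉ = 399
j=4: r + 3k = 557.0315 → ⌈·⌉ = 558
j=5: r + 4k = 715.969 → ⌈·⌉ = 716
j=6: r + 5k = 874.9065 → ⌈·⌉ = 875
j=7: r + 6k = 1033.844 → ⌈·⌉ = 1034
j=8: r + 7k = 1192.7815 → ⌈·⌉ = 1193
j=9: r + 8k = 1351.719 → ⌈·⌉ = 1352
j=10: r + 9k = 1510.6565 → ⌈·⌉ = 1511
j=11: r + 10k = 1669.594 → ⌈·⌉ = 1670
j=12: r + 11k = 1828.5315 → ⌈·⌉ = 1829
j=13: r + 12k = 1987.469 → ⌈·⌉ = 1988
j=14: r + 13k = 2146.4065 → ⌈·⌉ = 2147
j=15: r + 14k = 2305.344 → ⌈·⌉ = 2306
j=16: r + 15k = 2464.2815 → ⌈·⌉ = 2465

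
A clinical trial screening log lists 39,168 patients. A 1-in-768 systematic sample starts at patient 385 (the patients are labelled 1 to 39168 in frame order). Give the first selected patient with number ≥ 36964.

37249

k = 768
Steps past start: ⌈(36964 − 385)/768⌉ = ⌈36579/768⌉ = 48
Selected patient: 385 + 48×768 = 37249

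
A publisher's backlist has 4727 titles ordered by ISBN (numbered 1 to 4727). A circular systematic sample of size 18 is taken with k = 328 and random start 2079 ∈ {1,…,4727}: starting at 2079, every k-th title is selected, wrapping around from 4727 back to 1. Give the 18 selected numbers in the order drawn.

2079, 2407, 2735, 3063, 3391, 3719, 4047, 4375, 4703, 304, 632, 960, 1288, 1616, 1944, 2272, 2600, 2928

Selection 1: 2079
Selection 2: 2079 + 328 = 2407
Selection 3: 2407 + 328 = 2735
Selection 4: 2735 + 328 = 3063
Selection 5: 3063 + 328 = 3391
Selection 6: 3391 + 328 = 3719
Selection 7: 3719 + 328 = 4047
Selection 8: 4047 + 328 = 4375
Selection 9: 4375 + 328 = 4703
Selection 10: 4703 + 328 = 5031 → 5031 − 4727 = 304
Selection 11: 304 + 328 = 632
Selection 12: 632 + 328 = 960
Selection 13: 960 + 328 = 1288
Selection 14: 1288 + 328 = 1616
Selection 15: 1616 + 328 = 1944
Selection 16: 1944 + 328 = 2272
Selection 17: 2272 + 328 = 2600
Selection 18: 2600 + 328 = 2928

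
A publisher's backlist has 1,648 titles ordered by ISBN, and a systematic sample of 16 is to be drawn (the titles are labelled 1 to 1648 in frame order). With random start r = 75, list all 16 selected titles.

75, 178, 281, 384, 487, 590, 693, 796, 899, 1002, 1105, 1208, 1311, 1414, 1517, 1620

k = N/n = 1648/16 = 103
title 1: 75
title 2: 75 + 103 = 178
title 3: 178 + 103 = 281
title 4: 281 + 103 = 384
title 5: 384 + 103 = 487
title 6: 487 + 103 = 590
title 7: 590 + 103 = 693
title 8: 693 + 103 = 796
title 9: 796 + 103 = 899
title 10: 899 + 103 = 1002
title 11: 1002 + 103 = 1105
title 12: 1105 + 103 = 1208
title 13: 1208 + 103 = 1311
title 14: 1311 + 103 = 1414
title 15: 1414 + 103 = 1517
title 16: 1517 + 103 = 1620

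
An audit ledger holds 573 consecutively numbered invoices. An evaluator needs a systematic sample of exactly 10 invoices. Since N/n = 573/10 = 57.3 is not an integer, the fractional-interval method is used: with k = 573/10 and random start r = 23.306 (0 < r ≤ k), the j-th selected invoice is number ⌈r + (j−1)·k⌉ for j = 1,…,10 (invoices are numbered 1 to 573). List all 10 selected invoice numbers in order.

j=1: r + 0k = 23.306 → ⌈·⌉ = 24
j=2: r + 1k = 80.606 → ⌈·⌉ = 81
j=3: r + 2k = 137.906 → ⌈·⌉ = 138
j=4: r + 3k = 195.206 → ⌈·⌉ = 196
j=5: r + 4k = 252.506 → ⌈·⌉ = 253
j=6: r + 5k = 309.806 → ⌈·⌉ = 310
j=7: r + 6k = 367.106 → ⌈·⌉ = 368
j=8: r + 7k = 424.406 → ⌈·⌉ = 425
j=9: r + 8k = 481.706 → ⌈·⌉ = 482
j=10: r + 9k = 539.006 → ⌈·⌉ = 540

24, 81, 138, 196, 253, 310, 368, 425, 482, 540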